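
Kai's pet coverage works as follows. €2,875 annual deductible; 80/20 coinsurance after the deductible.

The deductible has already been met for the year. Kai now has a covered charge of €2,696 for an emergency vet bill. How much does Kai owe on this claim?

€539.20

With the deductible met, the entire €2,696 is subject to coinsurance.
Owner's 20% share of €2,696 is €539.20.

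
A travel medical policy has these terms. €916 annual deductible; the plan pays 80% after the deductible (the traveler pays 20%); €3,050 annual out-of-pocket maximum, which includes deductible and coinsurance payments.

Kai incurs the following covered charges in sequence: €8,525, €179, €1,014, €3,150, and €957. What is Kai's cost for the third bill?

€202.80

Claim 1 (€8,525): €916 finishes the deductible; €7,609 goes to coinsurance; 20% of €7,609 = €1,521.80. Cost to traveler: €2,437.80. OOP to date €2,437.80.
Claim 2 (€179): deductible already satisfied, so traveler's share is 20% × €179 = €35.80. Cost to traveler: €35.80. OOP to date €2,473.60.
Claim 3 (€1,014): deductible met; 20% of €1,014 = €202.80. Traveler pays €202.80; OOP now €2,676.40.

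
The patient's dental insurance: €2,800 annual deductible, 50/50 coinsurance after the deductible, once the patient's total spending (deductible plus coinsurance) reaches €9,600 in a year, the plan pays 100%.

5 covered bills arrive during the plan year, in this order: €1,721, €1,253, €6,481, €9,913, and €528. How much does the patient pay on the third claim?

Bill 1, €1,721: all of it applies to the deductible. Cost to patient: €1,721. OOP to date €1,721.
Bill 2, €1,253: deductible takes €1,079, €174 remains; patient's 50% is €87. Patient pays €1,166; OOP now €2,887.
Bill 3, €6,481: 50% coinsurance on €6,481 = €3,240.50. Patient pays €3,240.50; OOP now €6,127.50.

€3,240.50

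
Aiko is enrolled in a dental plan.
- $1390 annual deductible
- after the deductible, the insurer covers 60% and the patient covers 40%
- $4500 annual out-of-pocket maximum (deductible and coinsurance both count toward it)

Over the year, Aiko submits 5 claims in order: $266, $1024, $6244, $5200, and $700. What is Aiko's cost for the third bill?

Claim 1 ($266): all of it applies to the deductible. Patient owes $266 (running OOP $266).
Claim 2 ($1024): entire amount goes to the deductible. Patient owes $1024 (running OOP $1290).
Claim 3 ($6244): $100 finishes the deductible; $6144 goes to coinsurance; coinsurance $6144 × 40% = $2457.60. Patient pays $2557.60; OOP now $3847.60.

$2557.60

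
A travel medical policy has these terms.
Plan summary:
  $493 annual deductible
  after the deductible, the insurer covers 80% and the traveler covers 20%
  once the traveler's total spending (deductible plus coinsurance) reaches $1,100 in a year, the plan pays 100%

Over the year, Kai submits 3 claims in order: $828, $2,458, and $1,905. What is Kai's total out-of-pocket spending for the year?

$1,100

Claim 1 ($828): deductible takes $493, $335 remains; traveler's 20% is $67. Traveler pays $560; OOP now $560.
Claim 2 ($2,458): 20% coinsurance on $2,458 = $491.60. Cost to traveler: $491.60. OOP to date $1,051.60.
Claim 3 ($1,905): deductible already satisfied, so traveler's share is 20% × $1,905 = $381. OOP would hit $1,432.60 > $1,100, so the cap limits the traveler to $1,100 − $1,051.60 = $48.40.
Summing the traveler's payments: $560 + $491.60 + $48.40 = $1,100.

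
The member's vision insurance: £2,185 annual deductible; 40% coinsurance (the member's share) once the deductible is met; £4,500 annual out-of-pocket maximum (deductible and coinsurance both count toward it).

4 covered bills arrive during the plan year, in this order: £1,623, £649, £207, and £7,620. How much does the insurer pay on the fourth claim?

£5,422.60

Claim 1 (£1,623): fully absorbed by the deductible. Member pays £1,623; OOP now £1,623. Insurer: £1,623 − £1,623 = £0.
Claim 2 (£649): deductible takes £562, £87 remains; member's 40% is £34.80. Member owes £596.80 (running OOP £2,219.80). Plan pays £649 − £596.80 = £52.20.
Claim 3 (£207): 40% coinsurance on £207 = £82.80. Member pays £82.80; OOP now £2,302.60. Plan pays £207 − £82.80 = £124.20.
Claim 4 (£7,620): deductible met; 40% of £7,620 = £3,048. Adding that to £2,302.60 gives £5,350.60, past the £4,500 cap; member pays only £4,500 − £2,302.60 = £2,197.40. Plan pays £7,620 − £2,197.40 = £5,422.60.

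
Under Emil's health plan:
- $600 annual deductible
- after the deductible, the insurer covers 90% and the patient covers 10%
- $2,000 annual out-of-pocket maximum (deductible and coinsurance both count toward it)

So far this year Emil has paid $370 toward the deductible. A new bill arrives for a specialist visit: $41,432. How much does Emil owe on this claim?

Remaining deductible: $600 − $370 = $230.
After the $230 deductible portion, $41,432 − $230 = $41,202 is subject to coinsurance.
Patient's 10% share of $41,202 is $4,120.20.
That puts the patient's cost at $230 + $4,120.20 = $4,350.20 before any cap.
Adding $4,350.20 to the $370 already spent would give $4,720.20, which exceeds the $2,000 cap; the patient pays just $2,000 − $370 = $1,630.

$1,630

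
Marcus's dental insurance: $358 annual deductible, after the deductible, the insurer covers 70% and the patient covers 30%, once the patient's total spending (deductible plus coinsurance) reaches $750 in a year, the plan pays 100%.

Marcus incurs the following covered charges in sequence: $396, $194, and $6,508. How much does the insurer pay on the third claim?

$6,185.60

Bill 1, $396: deductible takes $358, $38 remains; 30% of $38 = $11.40. Cost to patient: $369.40. OOP to date $369.40. Insurer: $396 − $369.40 = $26.60.
Bill 2, $194: 30% coinsurance on $194 = $58.20. Cost to patient: $58.20. OOP to date $427.60. Plan pays $194 − $58.20 = $135.80.
Bill 3, $6,508: deductible already satisfied, so patient's share is 30% × $6,508 = $1,952.40. OOP would hit $2,380 > $750, so the cap limits the patient to $750 − $427.60 = $322.40. Plan pays $6,508 − $322.40 = $6,185.60.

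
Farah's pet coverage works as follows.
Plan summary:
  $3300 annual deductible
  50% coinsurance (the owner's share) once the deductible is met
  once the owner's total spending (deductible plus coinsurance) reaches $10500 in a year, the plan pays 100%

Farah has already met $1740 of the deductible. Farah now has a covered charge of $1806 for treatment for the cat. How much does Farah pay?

$1740 of the $3300 deductible is already met, leaving $1560.
After the $1560 deductible portion, $1806 − $1560 = $246 is subject to coinsurance.
Owner's 50% share of $246 is $123.
So the owner owes $1560 + $123 = $1683 before any cap.
Cumulative spending $1740 + $1683 = $3423 stays under the $10500 maximum.

$1683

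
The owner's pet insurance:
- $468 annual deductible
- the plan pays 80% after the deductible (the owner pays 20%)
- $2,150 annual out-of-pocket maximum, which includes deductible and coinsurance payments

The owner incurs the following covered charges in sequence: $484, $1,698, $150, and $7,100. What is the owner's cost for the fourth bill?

Bill 1, $484: $468 finishes the deductible; $16 goes to coinsurance; 20% of $16 = $3.20. Cost to owner: $471.20. OOP to date $471.20.
Bill 2, $1,698: deductible already satisfied, so owner's share is 20% × $1,698 = $339.60. Cost to owner: $339.60. OOP to date $810.80.
Bill 3, $150: deductible already satisfied, so owner's share is 20% × $150 = $30. Owner owes $30 (running OOP $840.80).
Bill 4, $7,100: deductible met; 20% of $7,100 = $1,420. That would push OOP to $2,260.80, over the $2,150 cap, so owner pays $2,150 − $840.80 = $1,309.20.

$1,309.20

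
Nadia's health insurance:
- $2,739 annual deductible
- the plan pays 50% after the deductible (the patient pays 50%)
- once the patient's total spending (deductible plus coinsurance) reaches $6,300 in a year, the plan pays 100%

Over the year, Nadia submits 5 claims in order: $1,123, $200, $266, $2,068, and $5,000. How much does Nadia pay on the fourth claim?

$1,609

Claim 1 ($1,123): all of it applies to the deductible. Cost to patient: $1,123. OOP to date $1,123.
Claim 2 ($200): entire amount goes to the deductible. Patient pays $200; OOP now $1,323.
Claim 3 ($266): fully absorbed by the deductible. Patient pays $266; OOP now $1,589.
Claim 4 ($2,068): $1,150 finishes the deductible; $918 goes to coinsurance; 50% of $918 = $459. Patient owes $1,609 (running OOP $3,198).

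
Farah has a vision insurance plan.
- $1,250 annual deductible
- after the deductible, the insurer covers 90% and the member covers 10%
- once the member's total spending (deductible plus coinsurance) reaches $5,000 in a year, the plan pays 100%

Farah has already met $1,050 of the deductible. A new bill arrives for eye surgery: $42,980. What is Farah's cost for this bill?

Deductible still to meet: $1,250 − $1,050 = $200.
After the $200 deductible portion, $42,980 − $200 = $42,780 is subject to coinsurance.
Member's 10% share of $42,780 is $4,278.
Member responsibility before any cap: $200 + $4,278 = $4,478.
Adding $4,478 to the $1,050 already spent would give $5,528, which exceeds the $5,000 cap; the member pays just $5,000 − $1,050 = $3,950.

$3,950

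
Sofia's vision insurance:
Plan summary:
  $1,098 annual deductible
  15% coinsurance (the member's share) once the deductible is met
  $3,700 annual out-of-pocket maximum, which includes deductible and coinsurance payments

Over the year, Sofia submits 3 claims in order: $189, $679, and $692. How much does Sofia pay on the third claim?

#1 ($189): fully absorbed by the deductible. Member owes $189 (running OOP $189).
#2 ($679): entire amount goes to the deductible. Cost to member: $679. OOP to date $868.
#3 ($692): deductible takes $230, $462 remains; coinsurance $462 × 15% = $69.30. Member owes $299.30 (running OOP $1,167.30).

$299.30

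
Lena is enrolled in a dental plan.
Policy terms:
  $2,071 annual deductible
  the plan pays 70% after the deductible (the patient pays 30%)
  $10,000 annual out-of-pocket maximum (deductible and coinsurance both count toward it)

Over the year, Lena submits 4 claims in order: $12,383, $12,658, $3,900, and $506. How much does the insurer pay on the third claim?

Claim 1 ($12,383): deductible takes $2,071, $10,312 remains; patient's 30% is $3,093.60. Cost to patient: $5,164.60. OOP to date $5,164.60. Insurer: $12,383 − $5,164.60 = $7,218.40.
Claim 2 ($12,658): deductible met; 30% of $12,658 = $3,797.40. Patient pays $3,797.40; OOP now $8,962. Plan pays $12,658 − $3,797.40 = $8,860.60.
Claim 3 ($3,900): deductible met; 30% of $3,900 = $1,170. OOP would hit $10,132 > $10,000, so the cap limits the patient to $10,000 − $8,962 = $1,038. Insurer: $3,900 − $1,038 = $2,862.

$2,862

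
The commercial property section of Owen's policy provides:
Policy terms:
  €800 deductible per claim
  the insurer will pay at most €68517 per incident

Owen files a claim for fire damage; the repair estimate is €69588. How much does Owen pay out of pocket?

Less the €800 deductible: €69588 − €800 = €68788.
Since €68788 > €68517, the payout is capped at €68517.
Business's share is the uncovered remainder: €69588 − €68517 = €1071.

€1071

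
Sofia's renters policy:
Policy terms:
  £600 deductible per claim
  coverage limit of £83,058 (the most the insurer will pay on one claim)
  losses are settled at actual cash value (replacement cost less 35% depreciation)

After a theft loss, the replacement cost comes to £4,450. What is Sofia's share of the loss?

Actual cash value after 35% depreciation: £4,450 × 65% = £2,892.50.
After the deductible, £2,892.50 − £600 = £2,292.50 remains.
£2,292.50 is within the £83,058 limit, so the insurer pays £2,292.50.
Out of pocket: £4,450 − £2,292.50 = £2,157.50.

£2,157.50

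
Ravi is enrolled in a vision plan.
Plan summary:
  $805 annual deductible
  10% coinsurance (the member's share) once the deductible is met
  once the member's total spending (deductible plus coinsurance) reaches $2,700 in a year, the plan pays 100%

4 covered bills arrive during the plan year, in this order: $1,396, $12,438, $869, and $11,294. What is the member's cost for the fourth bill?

$505.20

Bill 1, $1,396: $805 to deductible, leaving $591; member's 10% is $59.10. Member pays $864.10; OOP now $864.10.
Bill 2, $12,438: 10% coinsurance on $12,438 = $1,243.80. Member pays $1,243.80; OOP now $2,107.90.
Bill 3, $869: deductible already satisfied, so member's share is 10% × $869 = $86.90. Cost to member: $86.90. OOP to date $2,194.80.
Bill 4, $11,294: deductible met; 10% of $11,294 = $1,129.40. Adding that to $2,194.80 gives $3,324.20, past the $2,700 cap; member pays only $2,700 − $2,194.80 = $505.20.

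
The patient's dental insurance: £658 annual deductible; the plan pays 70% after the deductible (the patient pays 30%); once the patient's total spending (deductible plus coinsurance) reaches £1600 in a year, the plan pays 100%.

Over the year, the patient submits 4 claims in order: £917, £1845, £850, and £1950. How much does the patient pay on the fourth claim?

Claim 1 — £917: deductible takes £658, £259 remains; patient's 30% is £77.70. Cost to patient: £735.70. OOP to date £735.70.
Claim 2 — £1845: deductible already satisfied, so patient's share is 30% × £1845 = £553.50. Patient pays £553.50; OOP now £1289.20.
Claim 3 — £850: 30% coinsurance on £850 = £255. Cost to patient: £255. OOP to date £1544.20.
Claim 4 — £1950: deductible met; 30% of £1950 = £585. That would push OOP to £2129.20, over the £1600 cap, so patient pays £1600 − £1544.20 = £55.80.

£55.80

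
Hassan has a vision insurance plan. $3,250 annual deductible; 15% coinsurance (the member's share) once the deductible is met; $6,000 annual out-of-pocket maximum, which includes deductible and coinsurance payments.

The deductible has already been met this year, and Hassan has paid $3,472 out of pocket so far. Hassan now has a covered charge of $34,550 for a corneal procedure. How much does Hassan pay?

The deductible is already satisfied, so the full bill goes to coinsurance.
15% of $34,550 = $5,182.50 falls to the member.
Year-to-date out-of-pocket would reach $3,472 + $5,182.50 = $8,654.50, above the $6,000 maximum, so the member pays only $6,000 − $3,472 = $2,528.

$2,528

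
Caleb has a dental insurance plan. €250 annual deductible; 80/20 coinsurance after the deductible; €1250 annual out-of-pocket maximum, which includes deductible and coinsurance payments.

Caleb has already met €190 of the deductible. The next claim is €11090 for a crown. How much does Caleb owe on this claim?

€1060

€190 of the €250 deductible is already met, leaving €60.
After the €60 deductible portion, €11090 − €60 = €11030 is subject to coinsurance.
Coinsurance: €11030 × 20% = €2206.
That puts the patient's cost at €60 + €2206 = €2266 before any cap.
Adding €2266 to the €190 already spent would give €2456, which exceeds the €1250 cap; the patient pays just €1250 − €190 = €1060.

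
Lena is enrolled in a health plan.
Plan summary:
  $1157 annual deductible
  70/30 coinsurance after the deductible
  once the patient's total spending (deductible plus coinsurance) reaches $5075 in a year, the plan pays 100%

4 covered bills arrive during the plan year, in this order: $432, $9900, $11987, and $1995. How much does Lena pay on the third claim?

$1165.50

Claim 1 ($432): entire amount goes to the deductible. Patient pays $432; OOP now $432.
Claim 2 ($9900): $725 finishes the deductible; $9175 goes to coinsurance; 30% of $9175 = $2752.50. Patient owes $3477.50 (running OOP $3909.50).
Claim 3 ($11987): deductible already satisfied, so patient's share is 30% × $11987 = $3596.10. That would push OOP to $7505.60, over the $5075 cap, so patient pays $5075 − $3909.50 = $1165.50.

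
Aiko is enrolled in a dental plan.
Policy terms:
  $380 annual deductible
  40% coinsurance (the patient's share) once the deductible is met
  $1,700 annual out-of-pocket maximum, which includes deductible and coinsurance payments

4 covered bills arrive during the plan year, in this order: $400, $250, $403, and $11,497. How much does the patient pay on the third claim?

Claim 1 ($400): $380 finishes the deductible; $20 goes to coinsurance; 40% of $20 = $8. Patient owes $388 (running OOP $388).
Claim 2 ($250): 40% coinsurance on $250 = $100. Patient pays $100; OOP now $488.
Claim 3 ($403): deductible met; 40% of $403 = $161.20. Patient pays $161.20; OOP now $649.20.

$161.20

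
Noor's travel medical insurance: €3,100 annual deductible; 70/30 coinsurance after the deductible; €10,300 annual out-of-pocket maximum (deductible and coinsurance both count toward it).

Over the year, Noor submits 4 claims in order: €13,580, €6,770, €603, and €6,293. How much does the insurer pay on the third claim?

Bill 1, €13,580: €3,100 to deductible, leaving €10,480; 30% of €10,480 = €3,144. Traveler owes €6,244 (running OOP €6,244). Insurer: €13,580 − €6,244 = €7,336.
Bill 2, €6,770: deductible already satisfied, so traveler's share is 30% × €6,770 = €2,031. Traveler owes €2,031 (running OOP €8,275). Plan pays €6,770 − €2,031 = €4,739.
Bill 3, €603: deductible already satisfied, so traveler's share is 30% × €603 = €180.90. Cost to traveler: €180.90. OOP to date €8,455.90. Plan pays €603 − €180.90 = €422.10.

€422.10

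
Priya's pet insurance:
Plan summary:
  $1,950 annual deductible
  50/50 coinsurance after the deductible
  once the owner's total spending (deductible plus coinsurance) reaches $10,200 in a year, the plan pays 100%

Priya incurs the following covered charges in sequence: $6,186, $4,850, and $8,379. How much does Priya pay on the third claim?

Claim 1 ($6,186): deductible takes $1,950, $4,236 remains; 50% of $4,236 = $2,118. Owner pays $4,068; OOP now $4,068.
Claim 2 ($4,850): 50% coinsurance on $4,850 = $2,425. Owner pays $2,425; OOP now $6,493.
Claim 3 ($8,379): deductible already satisfied, so owner's share is 50% × $8,379 = $4,189.50. Adding that to $6,493 gives $10,682.50, past the $10,200 cap; owner pays only $10,200 − $6,493 = $3,707.

$3,707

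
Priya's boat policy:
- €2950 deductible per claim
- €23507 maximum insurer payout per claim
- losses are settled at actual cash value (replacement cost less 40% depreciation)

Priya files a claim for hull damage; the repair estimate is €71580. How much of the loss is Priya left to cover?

€48073

Actual cash value after 40% depreciation: €71580 × 60% = €42948.
After the deductible, €42948 − €2950 = €39998 remains.
€39998 exceeds the €23507 limit, so the insurer pays the limit: €23507.
The owner bears the rest of the original loss: €71580 − €23507 = €48073.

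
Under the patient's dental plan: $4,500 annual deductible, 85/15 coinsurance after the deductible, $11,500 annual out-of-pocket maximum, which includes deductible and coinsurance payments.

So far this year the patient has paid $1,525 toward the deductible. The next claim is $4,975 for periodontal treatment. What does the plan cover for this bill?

$1,700

Deductible still to meet: $4,500 − $1,525 = $2,975.
That leaves $4,975 − $2,975 = $2,000 for coinsurance.
Coinsurance: $2,000 × 15% = $300.
Patient responsibility before any cap: $2,975 + $300 = $3,275.
Cumulative spending $1,525 + $3,275 = $4,800 stays under the $11,500 maximum.
The insurer covers the remainder: $4,975 − $3,275 = $1,700.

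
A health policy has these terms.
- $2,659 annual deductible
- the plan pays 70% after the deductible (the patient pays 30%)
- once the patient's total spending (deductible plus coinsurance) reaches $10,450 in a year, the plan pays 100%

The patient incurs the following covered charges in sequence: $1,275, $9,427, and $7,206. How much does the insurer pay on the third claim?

Bill 1, $1,275: entire amount goes to the deductible. Patient owes $1,275 (running OOP $1,275). Plan pays $1,275 − $1,275 = $0.
Bill 2, $9,427: $1,384 finishes the deductible; $8,043 goes to coinsurance; patient's 30% is $2,412.90. Cost to patient: $3,796.90. OOP to date $5,071.90. Plan pays $9,427 − $3,796.90 = $5,630.10.
Bill 3, $7,206: deductible met; 30% of $7,206 = $2,161.80. Cost to patient: $2,161.80. OOP to date $7,233.70. Insurer: $7,206 − $2,161.80 = $5,044.20.

$5,044.20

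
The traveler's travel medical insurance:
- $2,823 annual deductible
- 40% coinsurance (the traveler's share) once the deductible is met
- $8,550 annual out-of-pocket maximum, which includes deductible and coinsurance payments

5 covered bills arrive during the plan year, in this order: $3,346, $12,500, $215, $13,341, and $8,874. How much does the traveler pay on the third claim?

#1 ($3,346): $2,823 finishes the deductible; $523 goes to coinsurance; coinsurance $523 × 40% = $209.20. Cost to traveler: $3,032.20. OOP to date $3,032.20.
#2 ($12,500): deductible already satisfied, so traveler's share is 40% × $12,500 = $5,000. Cost to traveler: $5,000. OOP to date $8,032.20.
#3 ($215): deductible met; 40% of $215 = $86. Cost to traveler: $86. OOP to date $8,118.20.

$86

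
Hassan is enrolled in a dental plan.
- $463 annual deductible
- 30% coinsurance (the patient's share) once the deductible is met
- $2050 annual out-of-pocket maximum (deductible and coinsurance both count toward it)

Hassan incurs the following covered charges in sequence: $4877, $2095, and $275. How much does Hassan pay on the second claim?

Claim 1 ($4877): $463 finishes the deductible; $4414 goes to coinsurance; patient's 30% is $1324.20. Patient owes $1787.20 (running OOP $1787.20).
Claim 2 ($2095): deductible already satisfied, so patient's share is 30% × $2095 = $628.50. That would push OOP to $2415.70, over the $2050 cap, so patient pays $2050 − $1787.20 = $262.80.

$262.80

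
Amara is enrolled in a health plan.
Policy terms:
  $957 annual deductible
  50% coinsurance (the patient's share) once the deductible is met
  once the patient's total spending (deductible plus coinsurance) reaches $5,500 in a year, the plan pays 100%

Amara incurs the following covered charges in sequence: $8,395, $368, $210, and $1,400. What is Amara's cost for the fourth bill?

Claim 1 — $8,395: $957 finishes the deductible; $7,438 goes to coinsurance; patient's 50% is $3,719. Cost to patient: $4,676. OOP to date $4,676.
Claim 2 — $368: deductible already satisfied, so patient's share is 50% × $368 = $184. Cost to patient: $184. OOP to date $4,860.
Claim 3 — $210: deductible already satisfied, so patient's share is 50% × $210 = $105. Patient pays $105; OOP now $4,965.
Claim 4 — $1,400: 50% coinsurance on $1,400 = $700. That would push OOP to $5,665, over the $5,500 cap, so patient pays $5,500 − $4,965 = $535.

$535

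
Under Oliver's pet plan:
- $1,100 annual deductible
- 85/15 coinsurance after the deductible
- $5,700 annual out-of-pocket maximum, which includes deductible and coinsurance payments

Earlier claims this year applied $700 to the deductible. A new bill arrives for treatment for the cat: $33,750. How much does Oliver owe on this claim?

$700 of the $1,100 deductible is already met, leaving $400.
After the $400 deductible portion, $33,750 − $400 = $33,350 is subject to coinsurance.
Owner's 15% share of $33,350 is $5,002.50.
Owner responsibility before any cap: $400 + $5,002.50 = $5,402.50.
Year-to-date out-of-pocket would reach $700 + $5,402.50 = $6,102.50, above the $5,700 maximum, so the owner pays only $5,700 − $700 = $5,000.

$5,000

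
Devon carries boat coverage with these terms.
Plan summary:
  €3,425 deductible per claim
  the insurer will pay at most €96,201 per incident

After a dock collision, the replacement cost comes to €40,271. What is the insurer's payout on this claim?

Less the €3,425 deductible: €40,271 − €3,425 = €36,846.
€36,846 is within the €96,201 limit, so the insurer pays €36,846.

€36,846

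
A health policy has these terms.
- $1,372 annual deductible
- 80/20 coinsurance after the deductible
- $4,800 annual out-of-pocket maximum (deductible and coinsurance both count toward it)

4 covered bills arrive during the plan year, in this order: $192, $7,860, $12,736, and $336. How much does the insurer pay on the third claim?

$10,644

Bill 1, $192: fully absorbed by the deductible. Patient owes $192 (running OOP $192). Plan pays $192 − $192 = $0.
Bill 2, $7,860: $1,180 finishes the deductible; $6,680 goes to coinsurance; patient's 20% is $1,336. Cost to patient: $2,516. OOP to date $2,708. Plan pays $7,860 − $2,516 = $5,344.
Bill 3, $12,736: deductible met; 20% of $12,736 = $2,547.20. OOP would hit $5,255.20 > $4,800, so the cap limits the patient to $4,800 − $2,708 = $2,092. Insurer: $12,736 − $2,092 = $10,644.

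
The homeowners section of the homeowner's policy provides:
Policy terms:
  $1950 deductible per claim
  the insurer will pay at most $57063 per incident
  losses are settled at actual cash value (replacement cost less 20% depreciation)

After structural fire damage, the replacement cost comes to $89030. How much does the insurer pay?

$57063

Depreciate 20%: the covered value is $89030 × 0.8 = $71224.
Less the $1950 deductible: $71224 − $1950 = $69274.
The $57063 per-incident cap binds; insurer pays $57063.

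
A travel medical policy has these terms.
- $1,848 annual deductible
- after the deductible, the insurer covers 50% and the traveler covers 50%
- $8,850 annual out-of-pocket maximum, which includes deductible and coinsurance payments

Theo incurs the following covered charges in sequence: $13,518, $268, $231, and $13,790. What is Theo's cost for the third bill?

Claim 1 — $13,518: $1,848 to deductible, leaving $11,670; coinsurance $11,670 × 50% = $5,835. Traveler owes $7,683 (running OOP $7,683).
Claim 2 — $268: deductible met; 50% of $268 = $134. Traveler pays $134; OOP now $7,817.
Claim 3 — $231: deductible already satisfied, so traveler's share is 50% × $231 = $115.50. Traveler pays $115.50; OOP now $7,932.50.

$115.50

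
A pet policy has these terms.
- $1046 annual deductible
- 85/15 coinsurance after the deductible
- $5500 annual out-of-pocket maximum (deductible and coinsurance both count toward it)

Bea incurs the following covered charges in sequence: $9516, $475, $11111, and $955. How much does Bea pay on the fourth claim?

$143.25

#1 ($9516): $1046 finishes the deductible; $8470 goes to coinsurance; owner's 15% is $1270.50. Owner owes $2316.50 (running OOP $2316.50).
#2 ($475): deductible met; 15% of $475 = $71.25. Owner owes $71.25 (running OOP $2387.75).
#3 ($11111): 15% coinsurance on $11111 = $1666.65. Owner pays $1666.65; OOP now $4054.40.
#4 ($955): 15% coinsurance on $955 = $143.25. Cost to owner: $143.25. OOP to date $4197.65.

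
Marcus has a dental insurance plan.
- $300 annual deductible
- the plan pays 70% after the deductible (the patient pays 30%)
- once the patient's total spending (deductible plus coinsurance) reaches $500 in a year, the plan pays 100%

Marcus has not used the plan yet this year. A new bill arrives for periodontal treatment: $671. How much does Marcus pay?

$411.30

Deductible not yet touched, so the first $300 of the bill goes to the deductible.
After the $300 deductible portion, $671 − $300 = $371 is subject to coinsurance.
30% of $371 = $111.30 falls to the patient.
So the patient owes $300 + $111.30 = $411.30 before any cap.
Year-to-date out-of-pocket becomes $0 + $411.30 = $411.30, still under the $500 maximum, so no cap applies.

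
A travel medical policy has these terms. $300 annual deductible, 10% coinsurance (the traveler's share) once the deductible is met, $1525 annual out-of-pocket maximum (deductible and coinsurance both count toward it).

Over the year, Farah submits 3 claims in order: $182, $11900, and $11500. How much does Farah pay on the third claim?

$46.80

Claim 1 ($182): entire amount goes to the deductible. Traveler pays $182; OOP now $182.
Claim 2 ($11900): $118 finishes the deductible; $11782 goes to coinsurance; coinsurance $11782 × 10% = $1178.20. Cost to traveler: $1296.20. OOP to date $1478.20.
Claim 3 ($11500): deductible met; 10% of $11500 = $1150. OOP would hit $2628.20 > $1525, so the cap limits the traveler to $1525 − $1478.20 = $46.80.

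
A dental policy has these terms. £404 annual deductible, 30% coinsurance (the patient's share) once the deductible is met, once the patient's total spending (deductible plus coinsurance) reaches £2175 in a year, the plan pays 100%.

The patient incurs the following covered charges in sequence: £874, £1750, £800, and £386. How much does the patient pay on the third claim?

£240

Claim 1 (£874): deductible takes £404, £470 remains; patient's 30% is £141. Patient pays £545; OOP now £545.
Claim 2 (£1750): deductible already satisfied, so patient's share is 30% × £1750 = £525. Patient owes £525 (running OOP £1070).
Claim 3 (£800): 30% coinsurance on £800 = £240. Patient owes £240 (running OOP £1310).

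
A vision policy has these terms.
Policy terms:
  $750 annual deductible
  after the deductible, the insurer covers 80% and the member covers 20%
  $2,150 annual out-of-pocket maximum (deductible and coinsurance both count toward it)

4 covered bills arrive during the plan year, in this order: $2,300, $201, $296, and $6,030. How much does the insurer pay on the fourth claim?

$5,039.40

Claim 1 — $2,300: $750 finishes the deductible; $1,550 goes to coinsurance; 20% of $1,550 = $310. Cost to member: $1,060. OOP to date $1,060. Plan pays $2,300 − $1,060 = $1,240.
Claim 2 — $201: deductible already satisfied, so member's share is 20% × $201 = $40.20. Member owes $40.20 (running OOP $1,100.20). Insurer: $201 − $40.20 = $160.80.
Claim 3 — $296: deductible met; 20% of $296 = $59.20. Member pays $59.20; OOP now $1,159.40. Plan pays $296 − $59.20 = $236.80.
Claim 4 — $6,030: 20% coinsurance on $6,030 = $1,206. Adding that to $1,159.40 gives $2,365.40, past the $2,150 cap; member pays only $2,150 − $1,159.40 = $990.60. Plan pays $6,030 − $990.60 = $5,039.40.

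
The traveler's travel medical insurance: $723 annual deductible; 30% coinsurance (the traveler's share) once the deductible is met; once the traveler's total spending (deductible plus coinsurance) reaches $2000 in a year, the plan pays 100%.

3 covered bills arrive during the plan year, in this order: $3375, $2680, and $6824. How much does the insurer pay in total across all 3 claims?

#1 ($3375): $723 finishes the deductible; $2652 goes to coinsurance; coinsurance $2652 × 30% = $795.60. Traveler owes $1518.60 (running OOP $1518.60). Insurer: $3375 − $1518.60 = $1856.40.
#2 ($2680): deductible met; 30% of $2680 = $804. That would push OOP to $2322.60, over the $2000 cap, so traveler pays $2000 − $1518.60 = $481.40. Plan pays $2680 − $481.40 = $2198.60.
#3 ($6824): deductible met; 30% of $6824 = $2047.20. That would push OOP to $4047.20, over the $2000 cap, so traveler pays $2000 − $2000 = $0. Insurer: $6824 − $0 = $6824.
Insurer total = bills − traveler's total = $12879 − $2000 = $10879.

$10879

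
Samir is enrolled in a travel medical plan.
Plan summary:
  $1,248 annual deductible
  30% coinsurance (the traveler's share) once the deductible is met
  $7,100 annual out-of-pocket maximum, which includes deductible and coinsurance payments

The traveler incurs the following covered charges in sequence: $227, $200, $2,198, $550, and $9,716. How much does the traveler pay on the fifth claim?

Claim 1 — $227: entire amount goes to the deductible. Traveler owes $227 (running OOP $227).
Claim 2 — $200: entire amount goes to the deductible. Traveler owes $200 (running OOP $427).
Claim 3 — $2,198: $821 finishes the deductible; $1,377 goes to coinsurance; traveler's 30% is $413.10. Traveler pays $1,234.10; OOP now $1,661.10.
Claim 4 — $550: deductible already satisfied, so traveler's share is 30% × $550 = $165. Cost to traveler: $165. OOP to date $1,826.10.
Claim 5 — $9,716: deductible met; 30% of $9,716 = $2,914.80. Traveler owes $2,914.80 (running OOP $4,740.90).

$2,914.80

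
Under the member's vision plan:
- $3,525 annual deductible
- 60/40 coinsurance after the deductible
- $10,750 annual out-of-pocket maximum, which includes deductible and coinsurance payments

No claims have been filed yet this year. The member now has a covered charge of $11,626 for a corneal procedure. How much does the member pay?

Deductible not yet touched, so the first $3,525 of the bill goes to the deductible.
That leaves $11,626 − $3,525 = $8,101 for coinsurance.
40% of $8,101 = $3,240.40 falls to the member.
That puts the member's cost at $3,525 + $3,240.40 = $6,765.40 before any cap.
Year-to-date out-of-pocket becomes $0 + $6,765.40 = $6,765.40, still under the $10,750 maximum, so no cap applies.

$6,765.40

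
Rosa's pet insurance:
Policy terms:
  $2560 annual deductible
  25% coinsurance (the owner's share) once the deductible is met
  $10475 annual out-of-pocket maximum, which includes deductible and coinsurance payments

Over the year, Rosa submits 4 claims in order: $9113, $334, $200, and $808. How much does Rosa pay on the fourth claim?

Bill 1, $9113: $2560 to deductible, leaving $6553; coinsurance $6553 × 25% = $1638.25. Cost to owner: $4198.25. OOP to date $4198.25.
Bill 2, $334: deductible met; 25% of $334 = $83.50. Owner owes $83.50 (running OOP $4281.75).
Bill 3, $200: deductible met; 25% of $200 = $50. Owner pays $50; OOP now $4331.75.
Bill 4, $808: deductible met; 25% of $808 = $202. Owner pays $202; OOP now $4533.75.

$202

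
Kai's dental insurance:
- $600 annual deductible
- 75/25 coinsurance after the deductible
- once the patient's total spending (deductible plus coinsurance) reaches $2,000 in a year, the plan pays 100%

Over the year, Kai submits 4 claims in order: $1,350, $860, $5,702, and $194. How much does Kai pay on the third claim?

$997.50

Claim 1 ($1,350): deductible takes $600, $750 remains; coinsurance $750 × 25% = $187.50. Patient owes $787.50 (running OOP $787.50).
Claim 2 ($860): 25% coinsurance on $860 = $215. Cost to patient: $215. OOP to date $1,002.50.
Claim 3 ($5,702): 25% coinsurance on $5,702 = $1,425.50. OOP would hit $2,428 > $2,000, so the cap limits the patient to $2,000 − $1,002.50 = $997.50.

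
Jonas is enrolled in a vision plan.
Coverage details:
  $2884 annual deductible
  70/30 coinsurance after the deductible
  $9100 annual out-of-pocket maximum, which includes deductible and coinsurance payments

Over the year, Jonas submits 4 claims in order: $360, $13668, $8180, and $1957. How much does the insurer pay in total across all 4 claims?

#1 ($360): all of it applies to the deductible. Member owes $360 (running OOP $360). Insurer: $360 − $360 = $0.
#2 ($13668): $2524 to deductible, leaving $11144; 30% of $11144 = $3343.20. Member pays $5867.20; OOP now $6227.20. Insurer: $13668 − $5867.20 = $7800.80.
#3 ($8180): deductible met; 30% of $8180 = $2454. Member pays $2454; OOP now $8681.20. Plan pays $8180 − $2454 = $5726.
#4 ($1957): 30% coinsurance on $1957 = $587.10. Adding that to $8681.20 gives $9268.30, past the $9100 cap; member pays only $9100 − $8681.20 = $418.80. Plan pays $1957 − $418.80 = $1538.20.
Insurer total = bills − member's total = $24165 − $9100 = $15065.

$15065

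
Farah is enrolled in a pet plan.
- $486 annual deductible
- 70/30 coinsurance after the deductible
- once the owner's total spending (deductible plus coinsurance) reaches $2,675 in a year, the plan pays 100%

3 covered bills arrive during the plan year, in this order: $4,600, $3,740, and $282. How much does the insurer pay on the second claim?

$2,785.20

#1 ($4,600): $486 to deductible, leaving $4,114; owner's 30% is $1,234.20. Cost to owner: $1,720.20. OOP to date $1,720.20. Plan pays $4,600 − $1,720.20 = $2,879.80.
#2 ($3,740): deductible already satisfied, so owner's share is 30% × $3,740 = $1,122. OOP would hit $2,842.20 > $2,675, so the cap limits the owner to $2,675 − $1,720.20 = $954.80. Plan pays $3,740 − $954.80 = $2,785.20.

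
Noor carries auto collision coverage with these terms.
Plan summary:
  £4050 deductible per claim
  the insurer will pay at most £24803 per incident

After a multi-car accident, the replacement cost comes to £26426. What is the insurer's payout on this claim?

£22376

Less the £4050 deductible: £26426 − £4050 = £22376.
£22376 is within the £24803 limit, so the insurer pays £22376.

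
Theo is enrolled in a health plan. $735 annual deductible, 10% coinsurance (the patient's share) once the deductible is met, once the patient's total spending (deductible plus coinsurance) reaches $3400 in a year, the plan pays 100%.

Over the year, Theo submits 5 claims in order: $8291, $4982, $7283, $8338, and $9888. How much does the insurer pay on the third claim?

Claim 1 — $8291: deductible takes $735, $7556 remains; patient's 10% is $755.60. Patient owes $1490.60 (running OOP $1490.60). Plan pays $8291 − $1490.60 = $6800.40.
Claim 2 — $4982: deductible already satisfied, so patient's share is 10% × $4982 = $498.20. Patient pays $498.20; OOP now $1988.80. Insurer: $4982 − $498.20 = $4483.80.
Claim 3 — $7283: 10% coinsurance on $7283 = $728.30. Cost to patient: $728.30. OOP to date $2717.10. Plan pays $7283 − $728.30 = $6554.70.

$6554.70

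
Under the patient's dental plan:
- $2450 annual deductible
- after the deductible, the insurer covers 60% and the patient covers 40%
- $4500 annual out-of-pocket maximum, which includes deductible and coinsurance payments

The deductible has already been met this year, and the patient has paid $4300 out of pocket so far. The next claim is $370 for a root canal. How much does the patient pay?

The deductible is already satisfied, so the full bill goes to coinsurance.
Coinsurance: $370 × 40% = $148.
Year-to-date out-of-pocket becomes $4300 + $148 = $4448, still under the $4500 maximum, so no cap applies.

$148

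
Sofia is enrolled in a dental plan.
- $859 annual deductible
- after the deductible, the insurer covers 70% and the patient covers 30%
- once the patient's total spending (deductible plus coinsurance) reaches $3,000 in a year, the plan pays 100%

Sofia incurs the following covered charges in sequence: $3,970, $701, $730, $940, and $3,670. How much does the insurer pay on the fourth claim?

Claim 1 — $3,970: deductible takes $859, $3,111 remains; 30% of $3,111 = $933.30. Cost to patient: $1,792.30. OOP to date $1,792.30. Plan pays $3,970 − $1,792.30 = $2,177.70.
Claim 2 — $701: deductible met; 30% of $701 = $210.30. Patient pays $210.30; OOP now $2,002.60. Insurer: $701 − $210.30 = $490.70.
Claim 3 — $730: deductible met; 30% of $730 = $219. Patient owes $219 (running OOP $2,221.60). Plan pays $730 − $219 = $511.
Claim 4 — $940: deductible already satisfied, so patient's share is 30% × $940 = $282. Patient pays $282; OOP now $2,503.60. Plan pays $940 − $282 = $658.

$658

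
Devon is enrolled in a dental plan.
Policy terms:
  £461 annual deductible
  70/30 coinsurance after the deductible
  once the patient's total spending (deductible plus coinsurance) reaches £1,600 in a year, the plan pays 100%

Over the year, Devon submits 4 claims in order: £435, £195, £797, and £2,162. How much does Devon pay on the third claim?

#1 (£435): all of it applies to the deductible. Cost to patient: £435. OOP to date £435.
#2 (£195): deductible takes £26, £169 remains; coinsurance £169 × 30% = £50.70. Patient owes £76.70 (running OOP £511.70).
#3 (£797): deductible already satisfied, so patient's share is 30% × £797 = £239.10. Patient pays £239.10; OOP now £750.80.

£239.10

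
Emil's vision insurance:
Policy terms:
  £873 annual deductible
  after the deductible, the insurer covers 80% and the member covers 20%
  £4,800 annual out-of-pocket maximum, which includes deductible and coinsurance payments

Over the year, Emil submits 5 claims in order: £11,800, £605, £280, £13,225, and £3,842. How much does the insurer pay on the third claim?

Claim 1 (£11,800): deductible takes £873, £10,927 remains; coinsurance £10,927 × 20% = £2,185.40. Member owes £3,058.40 (running OOP £3,058.40). Plan pays £11,800 − £3,058.40 = £8,741.60.
Claim 2 (£605): 20% coinsurance on £605 = £121. Member owes £121 (running OOP £3,179.40). Plan pays £605 − £121 = £484.
Claim 3 (£280): deductible already satisfied, so member's share is 20% × £280 = £56. Cost to member: £56. OOP to date £3,235.40. Insurer: £280 − £56 = £224.

£224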